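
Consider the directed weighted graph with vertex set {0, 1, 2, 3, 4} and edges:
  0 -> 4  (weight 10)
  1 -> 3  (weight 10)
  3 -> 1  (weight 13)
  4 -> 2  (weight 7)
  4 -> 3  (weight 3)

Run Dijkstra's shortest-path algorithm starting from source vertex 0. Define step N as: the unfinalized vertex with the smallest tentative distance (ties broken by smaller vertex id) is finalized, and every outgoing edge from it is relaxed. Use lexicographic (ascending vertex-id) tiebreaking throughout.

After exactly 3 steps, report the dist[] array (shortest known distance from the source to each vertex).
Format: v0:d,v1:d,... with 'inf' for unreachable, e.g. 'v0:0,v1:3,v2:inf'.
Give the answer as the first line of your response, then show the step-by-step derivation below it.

v0:0,v1:26,v2:17,v3:13,v4:10

step 1: dist = v0:0,v1:inf,v2:inf,v3:inf,v4:10
step 2: dist = v0:0,v1:inf,v2:17,v3:13,v4:10
step 3: dist = v0:0,v1:26,v2:17,v3:13,v4:10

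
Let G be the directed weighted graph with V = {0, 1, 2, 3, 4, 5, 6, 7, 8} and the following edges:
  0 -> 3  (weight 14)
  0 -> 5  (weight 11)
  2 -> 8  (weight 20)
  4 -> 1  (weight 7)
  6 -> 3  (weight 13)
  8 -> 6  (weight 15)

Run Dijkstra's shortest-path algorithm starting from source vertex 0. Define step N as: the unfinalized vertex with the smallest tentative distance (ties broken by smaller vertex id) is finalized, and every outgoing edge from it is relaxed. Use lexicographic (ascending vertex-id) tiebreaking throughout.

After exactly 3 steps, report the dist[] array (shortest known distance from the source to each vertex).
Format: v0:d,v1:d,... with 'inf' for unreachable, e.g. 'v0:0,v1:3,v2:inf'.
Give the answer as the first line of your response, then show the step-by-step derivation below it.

v0:0,v1:inf,v2:inf,v3:14,v4:inf,v5:11,v6:inf,v7:inf,v8:inf

step 1: dist = v0:0,v1:inf,v2:inf,v3:14,v4:inf,v5:11,v6:inf,v7:inf,v8:inf
step 2: dist = v0:0,v1:inf,v2:inf,v3:14,v4:inf,v5:11,v6:inf,v7:inf,v8:inf
step 3: dist = v0:0,v1:inf,v2:inf,v3:14,v4:inf,v5:11,v6:inf,v7:inf,v8:inf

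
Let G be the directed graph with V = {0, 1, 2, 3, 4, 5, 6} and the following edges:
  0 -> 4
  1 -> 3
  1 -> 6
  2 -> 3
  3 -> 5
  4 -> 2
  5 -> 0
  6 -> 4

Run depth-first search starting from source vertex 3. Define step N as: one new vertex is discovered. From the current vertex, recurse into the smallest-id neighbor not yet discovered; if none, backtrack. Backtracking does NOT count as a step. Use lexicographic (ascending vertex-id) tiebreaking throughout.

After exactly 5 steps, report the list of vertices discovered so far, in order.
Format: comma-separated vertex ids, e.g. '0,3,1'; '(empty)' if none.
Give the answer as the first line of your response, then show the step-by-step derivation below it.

3,5,0,4,2

step 1: discover 3; path=3; order=3
step 2: discover 5; path=3>5; order=3,5
step 3: discover 0; path=3>5>0; order=3,5,0
step 4: discover 4; path=3>5>0>4; order=3,5,0,4
step 5: discover 2; path=3>5>0>4>2; order=3,5,0,4,2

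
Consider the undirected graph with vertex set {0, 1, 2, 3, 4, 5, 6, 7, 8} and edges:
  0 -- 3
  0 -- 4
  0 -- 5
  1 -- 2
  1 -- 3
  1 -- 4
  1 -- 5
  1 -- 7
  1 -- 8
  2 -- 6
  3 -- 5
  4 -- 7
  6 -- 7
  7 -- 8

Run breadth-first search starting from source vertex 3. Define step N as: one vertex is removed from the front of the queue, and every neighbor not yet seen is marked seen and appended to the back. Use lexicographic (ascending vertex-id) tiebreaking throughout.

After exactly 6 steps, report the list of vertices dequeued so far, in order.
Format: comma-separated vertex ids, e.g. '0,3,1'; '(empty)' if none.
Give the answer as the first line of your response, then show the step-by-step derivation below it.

3,0,1,5,4,2

step 1: dequeue 3; queue=[0,1,5]; order=3
step 2: dequeue 0; queue=[1,5,4]; order=3,0
step 3: dequeue 1; queue=[5,4,2,7,8]; order=3,0,1
step 4: dequeue 5; queue=[4,2,7,8]; order=3,0,1,5
step 5: dequeue 4; queue=[2,7,8]; order=3,0,1,5,4
step 6: dequeue 2; queue=[7,8,6]; order=3,0,1,5,4,2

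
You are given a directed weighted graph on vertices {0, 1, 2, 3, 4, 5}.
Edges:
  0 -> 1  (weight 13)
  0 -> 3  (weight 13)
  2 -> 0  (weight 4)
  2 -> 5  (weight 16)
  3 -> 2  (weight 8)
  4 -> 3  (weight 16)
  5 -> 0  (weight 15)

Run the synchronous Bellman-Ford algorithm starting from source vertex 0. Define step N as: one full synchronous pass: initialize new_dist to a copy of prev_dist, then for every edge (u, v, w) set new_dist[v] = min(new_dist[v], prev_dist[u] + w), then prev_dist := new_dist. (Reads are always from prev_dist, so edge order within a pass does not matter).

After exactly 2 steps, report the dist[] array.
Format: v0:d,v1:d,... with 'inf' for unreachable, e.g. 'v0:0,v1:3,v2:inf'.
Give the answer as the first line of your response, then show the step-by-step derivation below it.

v0:0,v1:13,v2:21,v3:13,v4:inf,v5:inf

step 1: dist = v0:0,v1:13,v2:inf,v3:13,v4:inf,v5:inf
step 2: dist = v0:0,v1:13,v2:21,v3:13,v4:inf,v5:inf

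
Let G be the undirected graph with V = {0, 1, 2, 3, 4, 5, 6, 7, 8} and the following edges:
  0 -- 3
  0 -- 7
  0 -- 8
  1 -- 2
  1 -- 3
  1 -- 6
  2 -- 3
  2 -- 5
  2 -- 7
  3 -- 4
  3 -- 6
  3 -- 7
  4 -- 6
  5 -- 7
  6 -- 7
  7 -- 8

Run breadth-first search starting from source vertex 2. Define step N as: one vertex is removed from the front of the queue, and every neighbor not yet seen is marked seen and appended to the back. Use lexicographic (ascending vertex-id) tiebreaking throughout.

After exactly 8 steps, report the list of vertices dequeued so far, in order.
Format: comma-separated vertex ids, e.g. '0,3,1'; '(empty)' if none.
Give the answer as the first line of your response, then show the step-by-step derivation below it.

2,1,3,5,7,6,0,4

step 1: dequeue 2; queue=[1,3,5,7]; order=2
step 2: dequeue 1; queue=[3,5,7,6]; order=2,1
step 3: dequeue 3; queue=[5,7,6,0,4]; order=2,1,3
step 4: dequeue 5; queue=[7,6,0,4]; order=2,1,3,5
step 5: dequeue 7; queue=[6,0,4,8]; order=2,1,3,5,7
step 6: dequeue 6; queue=[0,4,8]; order=2,1,3,5,7,6
step 7: dequeue 0; queue=[4,8]; order=2,1,3,5,7,6,0
step 8: dequeue 4; queue=[8]; order=2,1,3,5,7,6,0,4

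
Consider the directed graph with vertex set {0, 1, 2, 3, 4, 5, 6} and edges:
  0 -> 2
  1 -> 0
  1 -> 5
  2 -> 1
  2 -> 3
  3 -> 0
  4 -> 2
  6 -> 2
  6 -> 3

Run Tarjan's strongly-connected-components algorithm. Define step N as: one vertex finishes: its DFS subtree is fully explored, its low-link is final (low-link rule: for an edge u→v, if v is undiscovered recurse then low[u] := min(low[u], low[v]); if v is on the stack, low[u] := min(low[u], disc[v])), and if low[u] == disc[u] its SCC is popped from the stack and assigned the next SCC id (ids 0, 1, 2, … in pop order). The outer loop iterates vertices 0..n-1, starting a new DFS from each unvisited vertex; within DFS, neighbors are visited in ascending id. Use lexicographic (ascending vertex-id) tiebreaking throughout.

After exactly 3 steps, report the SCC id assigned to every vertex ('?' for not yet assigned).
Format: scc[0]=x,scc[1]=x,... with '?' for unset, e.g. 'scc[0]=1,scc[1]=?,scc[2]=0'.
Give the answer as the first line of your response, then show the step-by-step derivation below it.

scc[0]=?,scc[1]=?,scc[2]=?,scc[3]=?,scc[4]=?,scc[5]=0,scc[6]=?

step 1: low=(low[0]=0,low[1]=0,low[2]=1,low[3]=?,low[4]=?,low[5]=3,low[6]=?); scc=(scc[0]=?,scc[1]=?,scc[2]=?,scc[3]=?,scc[4]=?,scc[5]=0,scc[6]=?)
step 2: low=(low[0]=0,low[1]=0,low[2]=1,low[3]=?,low[4]=?,low[5]=3,low[6]=?); scc=(scc[0]=?,scc[1]=?,scc[2]=?,scc[3]=?,scc[4]=?,scc[5]=0,scc[6]=?)
step 3: low=(low[0]=0,low[1]=0,low[2]=0,low[3]=0,low[4]=?,low[5]=3,low[6]=?); scc=(scc[0]=?,scc[1]=?,scc[2]=?,scc[3]=?,scc[4]=?,scc[5]=0,scc[6]=?)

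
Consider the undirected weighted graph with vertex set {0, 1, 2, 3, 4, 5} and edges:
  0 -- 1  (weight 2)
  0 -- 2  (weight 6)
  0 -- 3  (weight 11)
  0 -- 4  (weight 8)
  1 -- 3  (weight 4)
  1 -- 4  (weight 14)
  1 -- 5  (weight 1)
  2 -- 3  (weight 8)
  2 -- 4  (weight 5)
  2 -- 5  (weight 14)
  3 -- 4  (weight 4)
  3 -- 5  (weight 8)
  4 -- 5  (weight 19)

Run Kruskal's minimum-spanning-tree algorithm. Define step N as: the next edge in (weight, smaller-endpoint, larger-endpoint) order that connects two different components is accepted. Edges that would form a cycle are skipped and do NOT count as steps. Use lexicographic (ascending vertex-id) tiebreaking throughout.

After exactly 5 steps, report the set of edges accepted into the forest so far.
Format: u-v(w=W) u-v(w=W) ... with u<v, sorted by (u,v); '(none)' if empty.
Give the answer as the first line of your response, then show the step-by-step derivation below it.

0-1(w=2) 1-3(w=4) 1-5(w=1) 2-4(w=5) 3-4(w=4)

step 1: add edge 1-5 (w=1); MST = {1-5(w=1)}
step 2: add edge 0-1 (w=2); MST = {0-1(w=2) 1-5(w=1)}
step 3: add edge 1-3 (w=4); MST = {0-1(w=2) 1-3(w=4) 1-5(w=1)}
step 4: add edge 3-4 (w=4); MST = {0-1(w=2) 1-3(w=4) 1-5(w=1) 3-4(w=4)}
step 5: add edge 2-4 (w=5); MST = {0-1(w=2) 1-3(w=4) 1-5(w=1) 2-4(w=5) 3-4(w=4)}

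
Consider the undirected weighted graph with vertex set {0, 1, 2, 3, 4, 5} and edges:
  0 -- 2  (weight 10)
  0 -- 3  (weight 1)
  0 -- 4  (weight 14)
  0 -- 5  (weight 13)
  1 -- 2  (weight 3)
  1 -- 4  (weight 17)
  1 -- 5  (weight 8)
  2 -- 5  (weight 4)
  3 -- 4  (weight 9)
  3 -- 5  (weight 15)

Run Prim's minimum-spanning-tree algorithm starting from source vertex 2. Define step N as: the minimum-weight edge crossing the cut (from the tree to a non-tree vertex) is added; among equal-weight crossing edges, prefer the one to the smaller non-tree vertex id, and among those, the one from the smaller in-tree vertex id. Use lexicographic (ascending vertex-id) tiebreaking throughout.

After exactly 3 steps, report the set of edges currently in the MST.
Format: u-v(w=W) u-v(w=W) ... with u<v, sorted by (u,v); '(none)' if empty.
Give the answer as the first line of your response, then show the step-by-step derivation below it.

0-2(w=10) 1-2(w=3) 2-5(w=4)

step 1: add edge 1-2 (w=3); MST = {1-2(w=3)}
step 2: add edge 2-5 (w=4); MST = {1-2(w=3) 2-5(w=4)}
step 3: add edge 0-2 (w=10); MST = {0-2(w=10) 1-2(w=3) 2-5(w=4)}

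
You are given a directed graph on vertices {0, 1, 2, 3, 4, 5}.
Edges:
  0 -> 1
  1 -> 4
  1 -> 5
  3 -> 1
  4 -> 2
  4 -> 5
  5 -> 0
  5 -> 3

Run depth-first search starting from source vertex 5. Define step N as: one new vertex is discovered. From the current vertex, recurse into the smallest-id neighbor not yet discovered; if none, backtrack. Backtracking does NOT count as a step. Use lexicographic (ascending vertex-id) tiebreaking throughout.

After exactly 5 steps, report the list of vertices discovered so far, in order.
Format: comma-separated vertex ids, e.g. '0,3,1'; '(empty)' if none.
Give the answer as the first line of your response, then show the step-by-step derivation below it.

5,0,1,4,2

step 1: discover 5; path=5; order=5
step 2: discover 0; path=5>0; order=5,0
step 3: discover 1; path=5>0>1; order=5,0,1
step 4: discover 4; path=5>0>1>4; order=5,0,1,4
step 5: discover 2; path=5>0>1>4>2; order=5,0,1,4,2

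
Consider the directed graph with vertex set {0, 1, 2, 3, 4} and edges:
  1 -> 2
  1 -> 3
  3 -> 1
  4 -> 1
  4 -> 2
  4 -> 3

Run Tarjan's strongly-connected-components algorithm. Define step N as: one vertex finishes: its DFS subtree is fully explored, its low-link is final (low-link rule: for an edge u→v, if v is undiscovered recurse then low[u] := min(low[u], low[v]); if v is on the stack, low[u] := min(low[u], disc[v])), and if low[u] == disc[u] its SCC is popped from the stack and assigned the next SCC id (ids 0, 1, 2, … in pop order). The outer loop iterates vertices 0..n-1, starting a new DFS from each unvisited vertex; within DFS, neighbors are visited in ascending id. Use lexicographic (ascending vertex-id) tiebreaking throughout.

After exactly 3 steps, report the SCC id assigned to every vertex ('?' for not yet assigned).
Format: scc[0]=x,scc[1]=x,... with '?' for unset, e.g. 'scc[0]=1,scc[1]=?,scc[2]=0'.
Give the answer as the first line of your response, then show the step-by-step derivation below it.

scc[0]=0,scc[1]=?,scc[2]=1,scc[3]=?,scc[4]=?

step 1: low=(low[0]=0,low[1]=?,low[2]=?,low[3]=?,low[4]=?); scc=(scc[0]=0,scc[1]=?,scc[2]=?,scc[3]=?,scc[4]=?)
step 2: low=(low[0]=0,low[1]=1,low[2]=2,low[3]=?,low[4]=?); scc=(scc[0]=0,scc[1]=?,scc[2]=1,scc[3]=?,scc[4]=?)
step 3: low=(low[0]=0,low[1]=1,low[2]=2,low[3]=1,low[4]=?); scc=(scc[0]=0,scc[1]=?,scc[2]=1,scc[3]=?,scc[4]=?)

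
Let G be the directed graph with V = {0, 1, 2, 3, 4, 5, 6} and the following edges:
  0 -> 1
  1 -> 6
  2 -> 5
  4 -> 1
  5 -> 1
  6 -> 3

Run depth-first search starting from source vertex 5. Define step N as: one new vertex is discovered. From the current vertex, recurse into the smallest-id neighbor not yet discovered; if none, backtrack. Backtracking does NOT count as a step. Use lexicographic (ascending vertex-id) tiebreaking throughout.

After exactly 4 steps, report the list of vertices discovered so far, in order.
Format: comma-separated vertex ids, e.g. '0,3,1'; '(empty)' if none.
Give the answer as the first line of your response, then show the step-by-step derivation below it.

5,1,6,3

step 1: discover 5; path=5; order=5
step 2: discover 1; path=5>1; order=5,1
step 3: discover 6; path=5>1>6; order=5,1,6
step 4: discover 3; path=5>1>6>3; order=5,1,6,3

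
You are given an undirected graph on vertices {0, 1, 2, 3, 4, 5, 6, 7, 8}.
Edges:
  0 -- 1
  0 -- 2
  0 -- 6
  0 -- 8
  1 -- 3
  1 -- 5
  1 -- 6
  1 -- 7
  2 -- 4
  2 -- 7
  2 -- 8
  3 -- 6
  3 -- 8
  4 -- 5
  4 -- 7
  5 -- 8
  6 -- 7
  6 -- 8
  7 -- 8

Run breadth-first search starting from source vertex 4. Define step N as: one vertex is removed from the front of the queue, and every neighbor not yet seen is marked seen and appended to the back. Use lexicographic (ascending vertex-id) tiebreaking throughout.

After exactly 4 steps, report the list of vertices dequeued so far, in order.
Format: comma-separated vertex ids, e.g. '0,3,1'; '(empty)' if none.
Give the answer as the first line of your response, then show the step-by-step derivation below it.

4,2,5,7

step 1: dequeue 4; queue=[2,5,7]; order=4
step 2: dequeue 2; queue=[5,7,0,8]; order=4,2
step 3: dequeue 5; queue=[7,0,8,1]; order=4,2,5
step 4: dequeue 7; queue=[0,8,1,6]; order=4,2,5,7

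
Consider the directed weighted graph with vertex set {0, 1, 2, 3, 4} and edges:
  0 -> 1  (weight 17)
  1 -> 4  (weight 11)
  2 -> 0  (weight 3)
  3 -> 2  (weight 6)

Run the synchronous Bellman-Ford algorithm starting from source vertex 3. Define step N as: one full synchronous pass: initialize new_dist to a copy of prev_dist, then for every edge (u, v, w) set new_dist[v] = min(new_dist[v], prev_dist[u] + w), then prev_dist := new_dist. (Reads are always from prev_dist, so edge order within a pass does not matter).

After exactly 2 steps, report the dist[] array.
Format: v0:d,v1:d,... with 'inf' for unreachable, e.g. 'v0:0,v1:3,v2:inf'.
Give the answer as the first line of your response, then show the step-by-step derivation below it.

v0:9,v1:inf,v2:6,v3:0,v4:inf

step 1: dist = v0:inf,v1:inf,v2:6,v3:0,v4:inf
step 2: dist = v0:9,v1:inf,v2:6,v3:0,v4:inf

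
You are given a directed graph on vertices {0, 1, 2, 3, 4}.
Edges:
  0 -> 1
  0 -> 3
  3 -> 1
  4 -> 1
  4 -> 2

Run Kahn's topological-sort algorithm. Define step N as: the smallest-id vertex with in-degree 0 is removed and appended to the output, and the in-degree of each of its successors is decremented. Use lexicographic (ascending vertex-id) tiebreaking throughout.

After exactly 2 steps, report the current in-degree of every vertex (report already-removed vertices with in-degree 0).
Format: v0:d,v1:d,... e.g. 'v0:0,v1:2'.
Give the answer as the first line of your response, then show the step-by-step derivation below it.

v0:0,v1:1,v2:1,v3:0,v4:0

step 1: output 0; order=[0]; indeg=(0,2,1,0,0)
step 2: output 3; order=[0,3]; indeg=(0,1,1,0,0)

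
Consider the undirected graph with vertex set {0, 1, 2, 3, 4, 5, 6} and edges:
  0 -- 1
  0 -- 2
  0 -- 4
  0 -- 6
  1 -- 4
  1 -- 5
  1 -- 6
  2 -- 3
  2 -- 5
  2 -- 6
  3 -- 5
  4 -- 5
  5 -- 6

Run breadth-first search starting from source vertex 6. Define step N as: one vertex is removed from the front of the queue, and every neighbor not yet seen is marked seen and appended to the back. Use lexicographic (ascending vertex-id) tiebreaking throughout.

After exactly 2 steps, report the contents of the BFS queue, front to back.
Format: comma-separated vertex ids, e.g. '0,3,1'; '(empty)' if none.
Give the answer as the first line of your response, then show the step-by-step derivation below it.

1,2,5,4

step 1: dequeue 6; queue=[0,1,2,5]; order=6
step 2: dequeue 0; queue=[1,2,5,4]; order=6,0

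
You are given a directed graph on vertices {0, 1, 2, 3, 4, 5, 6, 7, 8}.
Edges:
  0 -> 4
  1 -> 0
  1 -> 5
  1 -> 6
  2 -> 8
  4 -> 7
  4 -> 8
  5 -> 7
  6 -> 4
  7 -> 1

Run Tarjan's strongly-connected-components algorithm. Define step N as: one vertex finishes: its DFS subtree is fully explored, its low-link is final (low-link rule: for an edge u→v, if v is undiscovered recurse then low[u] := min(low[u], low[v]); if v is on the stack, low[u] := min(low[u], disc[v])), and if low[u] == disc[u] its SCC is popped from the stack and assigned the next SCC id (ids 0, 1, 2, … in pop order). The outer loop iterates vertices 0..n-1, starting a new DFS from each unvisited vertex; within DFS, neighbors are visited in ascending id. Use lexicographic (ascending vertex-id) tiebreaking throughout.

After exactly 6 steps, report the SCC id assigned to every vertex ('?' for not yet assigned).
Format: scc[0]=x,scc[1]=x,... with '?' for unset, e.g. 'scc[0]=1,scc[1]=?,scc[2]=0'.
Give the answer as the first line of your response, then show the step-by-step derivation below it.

scc[0]=?,scc[1]=?,scc[2]=?,scc[3]=?,scc[4]=?,scc[5]=?,scc[6]=?,scc[7]=?,scc[8]=0

step 1: low=(low[0]=0,low[1]=0,low[2]=?,low[3]=?,low[4]=1,low[5]=2,low[6]=?,low[7]=2,low[8]=?); scc=(scc[0]=?,scc[1]=?,scc[2]=?,scc[3]=?,scc[4]=?,scc[5]=?,scc[6]=?,scc[7]=?,scc[8]=?)
step 2: low=(low[0]=0,low[1]=0,low[2]=?,low[3]=?,low[4]=1,low[5]=2,low[6]=1,low[7]=2,low[8]=?); scc=(scc[0]=?,scc[1]=?,scc[2]=?,scc[3]=?,scc[4]=?,scc[5]=?,scc[6]=?,scc[7]=?,scc[8]=?)
step 3: low=(low[0]=0,low[1]=0,low[2]=?,low[3]=?,low[4]=1,low[5]=2,low[6]=1,low[7]=2,low[8]=?); scc=(scc[0]=?,scc[1]=?,scc[2]=?,scc[3]=?,scc[4]=?,scc[5]=?,scc[6]=?,scc[7]=?,scc[8]=?)
step 4: low=(low[0]=0,low[1]=0,low[2]=?,low[3]=?,low[4]=1,low[5]=2,low[6]=1,low[7]=0,low[8]=?); scc=(scc[0]=?,scc[1]=?,scc[2]=?,scc[3]=?,scc[4]=?,scc[5]=?,scc[6]=?,scc[7]=?,scc[8]=?)
step 5: low=(low[0]=0,low[1]=0,low[2]=?,low[3]=?,low[4]=0,low[5]=2,low[6]=1,low[7]=0,low[8]=6); scc=(scc[0]=?,scc[1]=?,scc[2]=?,scc[3]=?,scc[4]=?,scc[5]=?,scc[6]=?,scc[7]=?,scc[8]=0)
step 6: low=(low[0]=0,low[1]=0,low[2]=?,low[3]=?,low[4]=0,low[5]=2,low[6]=1,low[7]=0,low[8]=6); scc=(scc[0]=?,scc[1]=?,scc[2]=?,scc[3]=?,scc[4]=?,scc[5]=?,scc[6]=?,scc[7]=?,scc[8]=0)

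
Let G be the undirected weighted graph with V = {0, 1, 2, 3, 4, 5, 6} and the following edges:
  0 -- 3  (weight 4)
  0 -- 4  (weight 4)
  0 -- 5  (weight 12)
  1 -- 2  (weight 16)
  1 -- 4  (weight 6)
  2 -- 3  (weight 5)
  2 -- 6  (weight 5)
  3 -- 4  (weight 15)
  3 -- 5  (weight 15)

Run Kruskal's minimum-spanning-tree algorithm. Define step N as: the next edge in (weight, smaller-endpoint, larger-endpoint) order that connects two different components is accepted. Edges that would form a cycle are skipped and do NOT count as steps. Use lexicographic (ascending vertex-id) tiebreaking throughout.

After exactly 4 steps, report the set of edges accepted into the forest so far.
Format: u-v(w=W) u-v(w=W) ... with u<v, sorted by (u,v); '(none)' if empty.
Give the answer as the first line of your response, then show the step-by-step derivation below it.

0-3(w=4) 0-4(w=4) 2-3(w=5) 2-6(w=5)

step 1: add edge 0-3 (w=4); MST = {0-3(w=4)}
step 2: add edge 0-4 (w=4); MST = {0-3(w=4) 0-4(w=4)}
step 3: add edge 2-3 (w=5); MST = {0-3(w=4) 0-4(w=4) 2-3(w=5)}
step 4: add edge 2-6 (w=5); MST = {0-3(w=4) 0-4(w=4) 2-3(w=5) 2-6(w=5)}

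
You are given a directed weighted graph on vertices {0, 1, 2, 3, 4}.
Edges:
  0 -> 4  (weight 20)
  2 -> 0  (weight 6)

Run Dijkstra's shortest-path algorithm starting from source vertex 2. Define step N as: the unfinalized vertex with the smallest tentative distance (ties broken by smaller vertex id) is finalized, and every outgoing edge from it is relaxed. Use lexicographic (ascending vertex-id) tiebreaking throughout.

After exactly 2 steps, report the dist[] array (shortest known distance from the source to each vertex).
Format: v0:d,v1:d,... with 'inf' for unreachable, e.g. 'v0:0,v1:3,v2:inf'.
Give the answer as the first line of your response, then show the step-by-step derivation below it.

v0:6,v1:inf,v2:0,v3:inf,v4:26

step 1: dist = v0:6,v1:inf,v2:0,v3:inf,v4:inf
step 2: dist = v0:6,v1:inf,v2:0,v3:inf,v4:26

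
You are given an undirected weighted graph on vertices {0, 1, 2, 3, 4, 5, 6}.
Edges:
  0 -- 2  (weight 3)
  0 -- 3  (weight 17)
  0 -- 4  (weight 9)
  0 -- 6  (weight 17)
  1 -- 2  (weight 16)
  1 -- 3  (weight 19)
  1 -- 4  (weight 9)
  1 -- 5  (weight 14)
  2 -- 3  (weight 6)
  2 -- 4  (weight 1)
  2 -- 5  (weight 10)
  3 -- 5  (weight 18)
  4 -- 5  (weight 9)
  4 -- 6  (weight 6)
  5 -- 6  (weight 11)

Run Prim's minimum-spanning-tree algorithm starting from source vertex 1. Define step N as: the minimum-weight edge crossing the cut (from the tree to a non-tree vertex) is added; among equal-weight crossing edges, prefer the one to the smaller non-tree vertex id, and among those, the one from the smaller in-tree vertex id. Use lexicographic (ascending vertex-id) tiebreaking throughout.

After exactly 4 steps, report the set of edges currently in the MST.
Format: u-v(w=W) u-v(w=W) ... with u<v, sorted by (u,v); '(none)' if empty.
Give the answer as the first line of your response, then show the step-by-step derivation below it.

0-2(w=3) 1-4(w=9) 2-3(w=6) 2-4(w=1)

step 1: add edge 1-4 (w=9); MST = {1-4(w=9)}
step 2: add edge 2-4 (w=1); MST = {1-4(w=9) 2-4(w=1)}
step 3: add edge 0-2 (w=3); MST = {0-2(w=3) 1-4(w=9) 2-4(w=1)}
step 4: add edge 2-3 (w=6); MST = {0-2(w=3) 1-4(w=9) 2-3(w=6) 2-4(w=1)}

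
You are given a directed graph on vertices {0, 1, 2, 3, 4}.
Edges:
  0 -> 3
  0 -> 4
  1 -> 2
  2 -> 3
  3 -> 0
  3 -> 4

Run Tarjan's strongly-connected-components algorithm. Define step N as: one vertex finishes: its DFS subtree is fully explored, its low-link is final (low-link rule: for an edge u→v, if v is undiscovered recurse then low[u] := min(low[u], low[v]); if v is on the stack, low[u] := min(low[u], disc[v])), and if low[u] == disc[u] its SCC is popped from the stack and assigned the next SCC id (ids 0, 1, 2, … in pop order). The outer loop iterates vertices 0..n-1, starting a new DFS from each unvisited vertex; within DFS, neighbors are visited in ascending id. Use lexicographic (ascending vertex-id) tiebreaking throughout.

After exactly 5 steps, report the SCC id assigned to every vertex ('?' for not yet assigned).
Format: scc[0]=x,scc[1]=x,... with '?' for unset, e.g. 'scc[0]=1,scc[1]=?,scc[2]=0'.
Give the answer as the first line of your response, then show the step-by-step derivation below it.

scc[0]=1,scc[1]=3,scc[2]=2,scc[3]=1,scc[4]=0

step 1: low=(low[0]=0,low[1]=?,low[2]=?,low[3]=0,low[4]=2); scc=(scc[0]=?,scc[1]=?,scc[2]=?,scc[3]=?,scc[4]=0)
step 2: low=(low[0]=0,low[1]=?,low[2]=?,low[3]=0,low[4]=2); scc=(scc[0]=?,scc[1]=?,scc[2]=?,scc[3]=?,scc[4]=0)
step 3: low=(low[0]=0,low[1]=?,low[2]=?,low[3]=0,low[4]=2); scc=(scc[0]=1,scc[1]=?,scc[2]=?,scc[3]=1,scc[4]=0)
step 4: low=(low[0]=0,low[1]=3,low[2]=4,low[3]=0,low[4]=2); scc=(scc[0]=1,scc[1]=?,scc[2]=2,scc[3]=1,scc[4]=0)
step 5: low=(low[0]=0,low[1]=3,low[2]=4,low[3]=0,low[4]=2); scc=(scc[0]=1,scc[1]=3,scc[2]=2,scc[3]=1,scc[4]=0)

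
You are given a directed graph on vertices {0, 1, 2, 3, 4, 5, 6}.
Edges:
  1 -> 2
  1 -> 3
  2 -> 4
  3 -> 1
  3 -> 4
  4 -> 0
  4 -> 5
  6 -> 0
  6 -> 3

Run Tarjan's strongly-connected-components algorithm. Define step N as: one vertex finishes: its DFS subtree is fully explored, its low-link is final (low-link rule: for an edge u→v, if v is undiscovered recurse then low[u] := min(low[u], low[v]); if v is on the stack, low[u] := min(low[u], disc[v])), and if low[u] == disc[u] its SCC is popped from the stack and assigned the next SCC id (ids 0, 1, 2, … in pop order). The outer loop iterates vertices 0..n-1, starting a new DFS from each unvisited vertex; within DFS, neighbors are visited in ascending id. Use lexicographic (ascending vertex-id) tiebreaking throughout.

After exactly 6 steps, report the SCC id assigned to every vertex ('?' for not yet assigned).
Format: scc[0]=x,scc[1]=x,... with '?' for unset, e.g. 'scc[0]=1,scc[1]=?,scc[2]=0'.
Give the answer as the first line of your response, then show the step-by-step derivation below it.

scc[0]=0,scc[1]=4,scc[2]=3,scc[3]=4,scc[4]=2,scc[5]=1,scc[6]=?

step 1: low=(low[0]=0,low[1]=?,low[2]=?,low[3]=?,low[4]=?,low[5]=?,low[6]=?); scc=(scc[0]=0,scc[1]=?,scc[2]=?,scc[3]=?,scc[4]=?,scc[5]=?,scc[6]=?)
step 2: low=(low[0]=0,low[1]=1,low[2]=2,low[3]=?,low[4]=3,low[5]=4,low[6]=?); scc=(scc[0]=0,scc[1]=?,scc[2]=?,scc[3]=?,scc[4]=?,scc[5]=1,scc[6]=?)
step 3: low=(low[0]=0,low[1]=1,low[2]=2,low[3]=?,low[4]=3,low[5]=4,low[6]=?); scc=(scc[0]=0,scc[1]=?,scc[2]=?,scc[3]=?,scc[4]=2,scc[5]=1,scc[6]=?)
step 4: low=(low[0]=0,low[1]=1,low[2]=2,low[3]=?,low[4]=3,low[5]=4,low[6]=?); scc=(scc[0]=0,scc[1]=?,scc[2]=3,scc[3]=?,scc[4]=2,scc[5]=1,scc[6]=?)
step 5: low=(low[0]=0,low[1]=1,low[2]=2,low[3]=1,low[4]=3,low[5]=4,low[6]=?); scc=(scc[0]=0,scc[1]=?,scc[2]=3,scc[3]=?,scc[4]=2,scc[5]=1,scc[6]=?)
step 6: low=(low[0]=0,low[1]=1,low[2]=2,low[3]=1,low[4]=3,low[5]=4,low[6]=?); scc=(scc[0]=0,scc[1]=4,scc[2]=3,scc[3]=4,scc[4]=2,scc[5]=1,scc[6]=?)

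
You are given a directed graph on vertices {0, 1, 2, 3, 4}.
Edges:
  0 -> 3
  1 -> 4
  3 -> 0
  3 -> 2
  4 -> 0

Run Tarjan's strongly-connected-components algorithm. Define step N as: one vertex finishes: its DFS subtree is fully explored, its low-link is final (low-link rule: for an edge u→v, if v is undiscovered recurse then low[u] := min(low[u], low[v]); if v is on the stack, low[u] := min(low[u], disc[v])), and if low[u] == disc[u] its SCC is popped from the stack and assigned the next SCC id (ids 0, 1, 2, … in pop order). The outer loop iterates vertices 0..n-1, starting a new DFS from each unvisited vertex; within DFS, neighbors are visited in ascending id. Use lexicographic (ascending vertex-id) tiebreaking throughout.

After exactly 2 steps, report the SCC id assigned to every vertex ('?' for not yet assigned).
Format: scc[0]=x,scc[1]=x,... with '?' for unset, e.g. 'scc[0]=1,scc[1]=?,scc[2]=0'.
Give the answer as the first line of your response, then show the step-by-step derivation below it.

scc[0]=?,scc[1]=?,scc[2]=0,scc[3]=?,scc[4]=?

step 1: low=(low[0]=0,low[1]=?,low[2]=2,low[3]=0,low[4]=?); scc=(scc[0]=?,scc[1]=?,scc[2]=0,scc[3]=?,scc[4]=?)
step 2: low=(low[0]=0,low[1]=?,low[2]=2,low[3]=0,low[4]=?); scc=(scc[0]=?,scc[1]=?,scc[2]=0,scc[3]=?,scc[4]=?)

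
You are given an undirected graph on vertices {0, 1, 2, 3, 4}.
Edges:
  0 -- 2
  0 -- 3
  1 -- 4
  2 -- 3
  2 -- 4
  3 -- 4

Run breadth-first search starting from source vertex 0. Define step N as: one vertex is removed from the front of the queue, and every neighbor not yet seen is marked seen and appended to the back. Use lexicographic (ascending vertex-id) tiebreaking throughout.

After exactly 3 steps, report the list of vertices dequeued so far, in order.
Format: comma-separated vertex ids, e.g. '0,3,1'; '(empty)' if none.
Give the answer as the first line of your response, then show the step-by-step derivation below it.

0,2,3

step 1: dequeue 0; queue=[2,3]; order=0
step 2: dequeue 2; queue=[3,4]; order=0,2
step 3: dequeue 3; queue=[4]; order=0,2,3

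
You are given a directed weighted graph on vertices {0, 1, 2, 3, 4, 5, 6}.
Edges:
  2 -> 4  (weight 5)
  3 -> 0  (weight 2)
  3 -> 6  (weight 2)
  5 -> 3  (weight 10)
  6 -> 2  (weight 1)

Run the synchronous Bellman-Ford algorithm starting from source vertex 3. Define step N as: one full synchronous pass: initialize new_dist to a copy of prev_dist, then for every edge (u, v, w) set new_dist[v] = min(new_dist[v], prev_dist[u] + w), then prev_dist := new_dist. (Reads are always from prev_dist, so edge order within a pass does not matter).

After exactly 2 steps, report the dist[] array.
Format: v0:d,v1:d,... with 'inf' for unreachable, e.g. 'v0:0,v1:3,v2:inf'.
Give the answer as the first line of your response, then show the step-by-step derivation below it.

v0:2,v1:inf,v2:3,v3:0,v4:inf,v5:inf,v6:2

step 1: dist = v0:2,v1:inf,v2:inf,v3:0,v4:inf,v5:inf,v6:2
step 2: dist = v0:2,v1:inf,v2:3,v3:0,v4:inf,v5:inf,v6:2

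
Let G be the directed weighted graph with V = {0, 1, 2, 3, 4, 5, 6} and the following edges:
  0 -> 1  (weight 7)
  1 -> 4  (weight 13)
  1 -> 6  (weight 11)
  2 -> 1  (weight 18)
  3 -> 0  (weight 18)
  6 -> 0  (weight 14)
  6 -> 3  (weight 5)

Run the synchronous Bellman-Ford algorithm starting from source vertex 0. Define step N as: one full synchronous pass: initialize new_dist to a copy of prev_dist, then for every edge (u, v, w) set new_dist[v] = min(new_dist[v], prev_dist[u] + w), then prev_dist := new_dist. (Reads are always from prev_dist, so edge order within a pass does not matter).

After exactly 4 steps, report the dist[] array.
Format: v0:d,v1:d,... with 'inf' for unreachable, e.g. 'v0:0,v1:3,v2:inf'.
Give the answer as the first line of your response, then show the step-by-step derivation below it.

v0:0,v1:7,v2:inf,v3:23,v4:20,v5:inf,v6:18

step 1: dist = v0:0,v1:7,v2:inf,v3:inf,v4:inf,v5:inf,v6:inf
step 2: dist = v0:0,v1:7,v2:inf,v3:inf,v4:20,v5:inf,v6:18
step 3: dist = v0:0,v1:7,v2:inf,v3:23,v4:20,v5:inf,v6:18
step 4: dist = v0:0,v1:7,v2:inf,v3:23,v4:20,v5:inf,v6:18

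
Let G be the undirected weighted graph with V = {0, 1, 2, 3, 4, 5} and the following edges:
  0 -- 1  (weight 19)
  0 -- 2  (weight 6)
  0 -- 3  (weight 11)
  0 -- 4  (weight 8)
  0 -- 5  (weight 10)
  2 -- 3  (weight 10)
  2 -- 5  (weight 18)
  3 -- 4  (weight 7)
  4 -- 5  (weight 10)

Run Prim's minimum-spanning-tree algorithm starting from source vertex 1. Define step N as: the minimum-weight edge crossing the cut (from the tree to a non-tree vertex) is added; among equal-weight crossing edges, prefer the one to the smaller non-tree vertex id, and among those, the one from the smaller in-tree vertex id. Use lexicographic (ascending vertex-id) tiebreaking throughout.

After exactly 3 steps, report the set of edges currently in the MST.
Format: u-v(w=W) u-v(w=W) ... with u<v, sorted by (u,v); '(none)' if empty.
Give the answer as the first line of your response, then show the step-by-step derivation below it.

0-1(w=19) 0-2(w=6) 0-4(w=8)

step 1: add edge 0-1 (w=19); MST = {0-1(w=19)}
step 2: add edge 0-2 (w=6); MST = {0-1(w=19) 0-2(w=6)}
step 3: add edge 0-4 (w=8); MST = {0-1(w=19) 0-2(w=6) 0-4(w=8)}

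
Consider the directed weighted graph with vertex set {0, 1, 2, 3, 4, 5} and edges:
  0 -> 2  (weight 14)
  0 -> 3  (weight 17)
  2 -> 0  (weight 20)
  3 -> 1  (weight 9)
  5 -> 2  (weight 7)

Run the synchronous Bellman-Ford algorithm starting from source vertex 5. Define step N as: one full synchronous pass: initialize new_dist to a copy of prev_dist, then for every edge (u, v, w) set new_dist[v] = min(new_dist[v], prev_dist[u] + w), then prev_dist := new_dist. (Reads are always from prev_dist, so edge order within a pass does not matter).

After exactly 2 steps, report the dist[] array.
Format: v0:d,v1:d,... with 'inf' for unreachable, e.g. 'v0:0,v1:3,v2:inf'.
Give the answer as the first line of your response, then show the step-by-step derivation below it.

v0:27,v1:inf,v2:7,v3:inf,v4:inf,v5:0

step 1: dist = v0:inf,v1:inf,v2:7,v3:inf,v4:inf,v5:0
step 2: dist = v0:27,v1:inf,v2:7,v3:inf,v4:inf,v5:0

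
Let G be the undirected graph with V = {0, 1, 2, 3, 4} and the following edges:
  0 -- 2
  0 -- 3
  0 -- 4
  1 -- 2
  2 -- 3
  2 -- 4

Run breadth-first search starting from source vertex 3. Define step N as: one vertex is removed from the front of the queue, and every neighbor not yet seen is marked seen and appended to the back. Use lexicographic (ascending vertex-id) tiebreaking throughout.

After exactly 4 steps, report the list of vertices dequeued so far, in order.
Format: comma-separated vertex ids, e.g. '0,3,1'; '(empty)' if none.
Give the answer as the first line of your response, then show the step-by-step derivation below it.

3,0,2,4

step 1: dequeue 3; queue=[0,2]; order=3
step 2: dequeue 0; queue=[2,4]; order=3,0
step 3: dequeue 2; queue=[4,1]; order=3,0,2
step 4: dequeue 4; queue=[1]; order=3,0,2,4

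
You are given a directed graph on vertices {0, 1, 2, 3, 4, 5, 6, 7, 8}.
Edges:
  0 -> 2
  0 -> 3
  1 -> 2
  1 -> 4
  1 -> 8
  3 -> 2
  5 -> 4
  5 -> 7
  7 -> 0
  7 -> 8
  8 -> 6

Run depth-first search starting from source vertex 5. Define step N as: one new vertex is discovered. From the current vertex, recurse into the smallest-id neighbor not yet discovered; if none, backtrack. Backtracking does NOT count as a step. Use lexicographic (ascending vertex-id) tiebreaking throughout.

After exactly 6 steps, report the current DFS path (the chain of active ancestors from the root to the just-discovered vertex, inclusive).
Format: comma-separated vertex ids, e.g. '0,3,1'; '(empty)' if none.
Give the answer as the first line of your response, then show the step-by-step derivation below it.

5,7,0,3

step 1: discover 5; path=5; order=5
step 2: discover 4; path=5>4; order=5,4
step 3: discover 7; path=5>7; order=5,4,7
step 4: discover 0; path=5>7>0; order=5,4,7,0
step 5: discover 2; path=5>7>0>2; order=5,4,7,0,2
step 6: discover 3; path=5>7>0>3; order=5,4,7,0,2,3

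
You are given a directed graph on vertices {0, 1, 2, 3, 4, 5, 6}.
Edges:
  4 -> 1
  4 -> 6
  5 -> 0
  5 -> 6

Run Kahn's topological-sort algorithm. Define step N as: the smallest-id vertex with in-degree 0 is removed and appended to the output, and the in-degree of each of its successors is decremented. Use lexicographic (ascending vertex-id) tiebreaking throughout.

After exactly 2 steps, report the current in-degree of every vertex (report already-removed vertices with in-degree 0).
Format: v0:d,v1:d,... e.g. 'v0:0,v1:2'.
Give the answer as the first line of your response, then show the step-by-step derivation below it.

v0:1,v1:1,v2:0,v3:0,v4:0,v5:0,v6:2

step 1: output 2; order=[2]; indeg=(1,1,0,0,0,0,2)
step 2: output 3; order=[2,3]; indeg=(1,1,0,0,0,0,2)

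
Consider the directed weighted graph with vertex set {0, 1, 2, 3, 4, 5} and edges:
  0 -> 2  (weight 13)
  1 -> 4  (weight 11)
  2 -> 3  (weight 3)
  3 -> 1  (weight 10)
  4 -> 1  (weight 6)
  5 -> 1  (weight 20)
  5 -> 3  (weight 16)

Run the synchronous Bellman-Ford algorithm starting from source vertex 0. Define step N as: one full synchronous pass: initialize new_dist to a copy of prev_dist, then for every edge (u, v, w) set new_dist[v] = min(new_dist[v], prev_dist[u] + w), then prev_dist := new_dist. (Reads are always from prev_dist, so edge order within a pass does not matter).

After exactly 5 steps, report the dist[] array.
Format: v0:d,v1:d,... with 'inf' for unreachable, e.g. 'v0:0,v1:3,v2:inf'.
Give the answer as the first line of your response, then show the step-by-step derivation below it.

v0:0,v1:26,v2:13,v3:16,v4:37,v5:inf

step 1: dist = v0:0,v1:inf,v2:13,v3:inf,v4:inf,v5:inf
step 2: dist = v0:0,v1:inf,v2:13,v3:16,v4:inf,v5:inf
step 3: dist = v0:0,v1:26,v2:13,v3:16,v4:inf,v5:inf
step 4: dist = v0:0,v1:26,v2:13,v3:16,v4:37,v5:inf
step 5: dist = v0:0,v1:26,v2:13,v3:16,v4:37,v5:inf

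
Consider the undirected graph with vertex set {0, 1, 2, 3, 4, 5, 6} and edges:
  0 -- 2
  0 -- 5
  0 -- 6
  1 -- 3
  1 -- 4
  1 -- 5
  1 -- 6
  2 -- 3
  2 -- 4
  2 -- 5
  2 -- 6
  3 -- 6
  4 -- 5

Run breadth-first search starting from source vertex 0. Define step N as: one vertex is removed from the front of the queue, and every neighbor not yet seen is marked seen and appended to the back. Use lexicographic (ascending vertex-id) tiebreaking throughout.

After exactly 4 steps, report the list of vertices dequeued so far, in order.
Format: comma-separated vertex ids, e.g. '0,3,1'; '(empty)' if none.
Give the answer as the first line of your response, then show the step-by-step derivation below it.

0,2,5,6

step 1: dequeue 0; queue=[2,5,6]; order=0
step 2: dequeue 2; queue=[5,6,3,4]; order=0,2
step 3: dequeue 5; queue=[6,3,4,1]; order=0,2,5
step 4: dequeue 6; queue=[3,4,1]; order=0,2,5,6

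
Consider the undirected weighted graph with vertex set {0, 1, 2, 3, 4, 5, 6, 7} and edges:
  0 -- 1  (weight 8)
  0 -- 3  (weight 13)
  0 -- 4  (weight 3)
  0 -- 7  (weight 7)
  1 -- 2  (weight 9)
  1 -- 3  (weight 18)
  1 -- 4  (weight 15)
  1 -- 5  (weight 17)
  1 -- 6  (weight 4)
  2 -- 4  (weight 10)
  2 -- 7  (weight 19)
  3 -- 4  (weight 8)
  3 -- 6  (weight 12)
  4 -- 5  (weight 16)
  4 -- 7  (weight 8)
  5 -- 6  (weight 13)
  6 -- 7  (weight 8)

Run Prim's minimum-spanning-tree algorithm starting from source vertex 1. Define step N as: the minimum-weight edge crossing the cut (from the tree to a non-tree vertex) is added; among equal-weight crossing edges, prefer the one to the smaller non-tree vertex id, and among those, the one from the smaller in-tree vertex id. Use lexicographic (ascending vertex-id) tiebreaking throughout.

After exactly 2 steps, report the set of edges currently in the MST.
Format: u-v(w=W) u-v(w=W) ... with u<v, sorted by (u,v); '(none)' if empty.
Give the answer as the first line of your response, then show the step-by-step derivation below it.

0-1(w=8) 1-6(w=4)

step 1: add edge 1-6 (w=4); MST = {1-6(w=4)}
step 2: add edge 0-1 (w=8); MST = {0-1(w=8) 1-6(w=4)}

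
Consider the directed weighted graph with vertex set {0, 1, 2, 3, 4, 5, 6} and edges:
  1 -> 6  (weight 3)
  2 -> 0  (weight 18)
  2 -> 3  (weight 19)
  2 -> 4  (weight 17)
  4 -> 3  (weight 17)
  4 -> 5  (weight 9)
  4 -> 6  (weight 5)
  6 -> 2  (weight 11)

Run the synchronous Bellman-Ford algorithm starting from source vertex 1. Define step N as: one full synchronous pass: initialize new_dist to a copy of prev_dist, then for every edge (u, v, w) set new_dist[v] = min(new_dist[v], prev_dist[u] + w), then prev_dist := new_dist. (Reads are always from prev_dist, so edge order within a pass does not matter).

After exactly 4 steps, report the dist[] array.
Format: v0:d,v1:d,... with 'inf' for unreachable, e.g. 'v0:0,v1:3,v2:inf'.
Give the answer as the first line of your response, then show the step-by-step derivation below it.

v0:32,v1:0,v2:14,v3:33,v4:31,v5:40,v6:3

step 1: dist = v0:inf,v1:0,v2:inf,v3:inf,v4:inf,v5:inf,v6:3
step 2: dist = v0:inf,v1:0,v2:14,v3:inf,v4:inf,v5:inf,v6:3
step 3: dist = v0:32,v1:0,v2:14,v3:33,v4:31,v5:inf,v6:3
step 4: dist = v0:32,v1:0,v2:14,v3:33,v4:31,v5:40,v6:3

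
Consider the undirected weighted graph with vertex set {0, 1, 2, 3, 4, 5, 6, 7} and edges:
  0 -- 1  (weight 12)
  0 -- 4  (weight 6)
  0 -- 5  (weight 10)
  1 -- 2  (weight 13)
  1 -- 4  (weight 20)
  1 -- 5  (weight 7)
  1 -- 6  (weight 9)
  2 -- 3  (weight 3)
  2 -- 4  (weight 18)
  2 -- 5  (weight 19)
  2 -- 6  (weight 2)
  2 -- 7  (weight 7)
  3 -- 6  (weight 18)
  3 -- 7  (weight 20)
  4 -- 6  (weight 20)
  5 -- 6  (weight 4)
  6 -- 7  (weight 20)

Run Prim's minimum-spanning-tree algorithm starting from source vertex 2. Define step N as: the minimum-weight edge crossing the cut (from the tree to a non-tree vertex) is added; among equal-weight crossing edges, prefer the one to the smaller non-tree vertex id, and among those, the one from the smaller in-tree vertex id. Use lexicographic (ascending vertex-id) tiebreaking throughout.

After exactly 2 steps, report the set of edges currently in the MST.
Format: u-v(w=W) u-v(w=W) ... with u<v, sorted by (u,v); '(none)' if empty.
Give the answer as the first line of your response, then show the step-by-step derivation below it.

2-3(w=3) 2-6(w=2)

step 1: add edge 2-6 (w=2); MST = {2-6(w=2)}
step 2: add edge 2-3 (w=3); MST = {2-3(w=3) 2-6(w=2)}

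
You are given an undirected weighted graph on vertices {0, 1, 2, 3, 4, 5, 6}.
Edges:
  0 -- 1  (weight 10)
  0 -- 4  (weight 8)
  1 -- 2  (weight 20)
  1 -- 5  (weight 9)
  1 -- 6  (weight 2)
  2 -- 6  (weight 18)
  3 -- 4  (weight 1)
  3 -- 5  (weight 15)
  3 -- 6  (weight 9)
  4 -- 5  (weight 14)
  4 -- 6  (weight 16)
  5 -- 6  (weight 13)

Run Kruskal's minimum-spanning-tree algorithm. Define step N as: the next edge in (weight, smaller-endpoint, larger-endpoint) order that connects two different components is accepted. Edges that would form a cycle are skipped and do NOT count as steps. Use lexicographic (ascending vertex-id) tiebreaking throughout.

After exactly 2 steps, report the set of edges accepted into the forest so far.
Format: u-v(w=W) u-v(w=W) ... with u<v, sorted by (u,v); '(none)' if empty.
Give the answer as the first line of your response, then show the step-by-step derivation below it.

1-6(w=2) 3-4(w=1)

step 1: add edge 3-4 (w=1); MST = {3-4(w=1)}
step 2: add edge 1-6 (w=2); MST = {1-6(w=2) 3-4(w=1)}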